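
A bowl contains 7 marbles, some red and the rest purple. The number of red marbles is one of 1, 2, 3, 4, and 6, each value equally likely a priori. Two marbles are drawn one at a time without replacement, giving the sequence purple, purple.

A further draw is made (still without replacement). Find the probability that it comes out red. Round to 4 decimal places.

Under each hypothesis, the probability of the observed sequence is: P(data | r = 1) = (6/7)(5/6) = 5/7; P(data | r = 2) = (5/7)(4/6) = 10/21; P(data | r = 3) = (4/7)(3/6) = 2/7; P(data | r = 4) = (3/7)(2/6) = 1/7; P(data | r = 6) = (1/7)(0/6) = 0.
Multiplying each by its prior: 1/5 · 5/7 = 1/7, 1/5 · 10/21 = 2/21, 1/5 · 2/7 = 2/35, 1/5 · 1/7 = 1/35, 1/5 · 0 = 0; these sum to 34/105.
Normalising, the posterior is P(r = 1 | data) = 15/34, P(r = 2 | data) = 5/17, P(r = 3 | data) = 3/17, P(r = 4 | data) = 3/34, P(r = 6 | data) = 0.
Averaging over the posterior, P(red next | data) = (1/5)(15/34) + (2/5)(5/17) + (3/5)(3/17) + (4/5)(3/34) = 13/34.

0.3824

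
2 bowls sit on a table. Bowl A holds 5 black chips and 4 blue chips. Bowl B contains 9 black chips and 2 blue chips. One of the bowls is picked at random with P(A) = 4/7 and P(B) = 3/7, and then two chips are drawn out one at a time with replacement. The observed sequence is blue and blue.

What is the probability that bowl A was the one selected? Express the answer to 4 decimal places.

0.8885

The likelihood of the observed sequence under each hypothesis: P(data | bowl A) = (4/9)(4/9) = 0.19753; P(data | bowl B) = (2/11)(2/11) = 0.033058.
Multiplying each by its prior: 4/7 · 0.19753 = 0.11287, 3/7 · 0.033058 = 0.014168; summing to 0.12704.
Therefore the posterior P(bowl A | data) = (0.11287) / (0.12704) = 0.88848.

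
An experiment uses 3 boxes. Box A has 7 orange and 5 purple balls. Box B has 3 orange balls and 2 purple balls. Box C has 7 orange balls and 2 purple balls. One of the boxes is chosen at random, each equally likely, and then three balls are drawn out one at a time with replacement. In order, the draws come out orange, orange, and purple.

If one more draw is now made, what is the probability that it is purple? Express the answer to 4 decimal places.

For each hypothesis, P(data | H) works out to: P(data | box A) = (7/12)(7/12)(5/12) = 0.14178; P(data | box B) = (3/5)(3/5)(2/5) = 0.144; P(data | box C) = (7/9)(7/9)(2/9) = 0.13443.
The prior-weighted likelihoods are 1/3 · 0.14178 = 0.047261, 1/3 · 0.144 = 0.048, 1/3 · 0.13443 = 0.04481; with total 0.14007.
Dividing through by the total gives posterior P(box A | data) = 0.33741, P(box B | data) = 0.34268, P(box C | data) = 0.31991.
The predictive probability is P(purple next | data) = (5/12)(0.33741) + (2/5)(0.34268) + (2/9)(0.31991) = 0.34875.

0.3488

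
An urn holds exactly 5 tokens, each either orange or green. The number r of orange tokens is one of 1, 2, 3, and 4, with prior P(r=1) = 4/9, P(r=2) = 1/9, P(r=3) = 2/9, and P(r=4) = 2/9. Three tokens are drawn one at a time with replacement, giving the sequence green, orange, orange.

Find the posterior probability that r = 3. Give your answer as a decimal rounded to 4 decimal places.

The likelihood of the observed sequence under each hypothesis: P(data | r = 1) = (4/5)(1/5)(1/5) = 0.032; P(data | r = 2) = (3/5)(2/5)(2/5) = 0.096; P(data | r = 3) = (2/5)(3/5)(3/5) = 0.144; P(data | r = 4) = (1/5)(4/5)(4/5) = 0.128.
Weighting by the prior gives 4/9 · 0.032 = 0.014222, 1/9 · 0.096 = 0.010667, 2/9 · 0.144 = 0.032, 2/9 · 0.128 = 0.028444; with total 0.085333.
So P(r = 3 | data) = (0.032) / (0.085333) = 0.375.

0.3750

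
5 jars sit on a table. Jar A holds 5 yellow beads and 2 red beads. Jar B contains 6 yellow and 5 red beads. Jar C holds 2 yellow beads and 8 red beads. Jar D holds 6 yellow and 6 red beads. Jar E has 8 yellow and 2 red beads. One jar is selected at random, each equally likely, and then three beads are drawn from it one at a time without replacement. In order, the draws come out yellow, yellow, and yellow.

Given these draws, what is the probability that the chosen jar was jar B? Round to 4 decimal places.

For each hypothesis, P(data | H) works out to: P(data | jar A) = (5/7)(4/6)(3/5) = 0.28571; P(data | jar B) = (6/11)(5/10)(4/9) = 0.12121; P(data | jar C) = (2/10)(1/9)(0/8) = 0; P(data | jar D) = (6/12)(5/11)(4/10) = 0.090909; P(data | jar E) = (8/10)(7/9)(6/8) = 0.46667.
Weighting by the prior gives 1/5 · 0.28571 = 0.057143, 1/5 · 0.12121 = 0.024242, 1/5 · 0 = 0, 1/5 · 0.090909 = 0.018182, 1/5 · 0.46667 = 0.093333; with total 0.1929.
By Bayes' rule, P(jar B | data) = (0.024242) / (0.1929) = 0.12567.

0.1257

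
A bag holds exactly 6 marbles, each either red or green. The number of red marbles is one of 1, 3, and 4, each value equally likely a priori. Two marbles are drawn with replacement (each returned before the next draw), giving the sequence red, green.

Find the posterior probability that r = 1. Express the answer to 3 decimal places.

The likelihood of the observed sequence under each hypothesis: P(data | r = 1) = (1/6)(5/6) = 5/36; P(data | r = 3) = (3/6)(3/6) = 1/4; P(data | r = 4) = (4/6)(2/6) = 2/9.
Multiplying each by its prior: 1/3 · 5/36 = 5/108, 1/3 · 1/4 = 1/12, 1/3 · 2/9 = 2/27; these sum to 11/54.
Hence P(r = 1 | data) = (5/108) / (11/54) = 5/22.

0.227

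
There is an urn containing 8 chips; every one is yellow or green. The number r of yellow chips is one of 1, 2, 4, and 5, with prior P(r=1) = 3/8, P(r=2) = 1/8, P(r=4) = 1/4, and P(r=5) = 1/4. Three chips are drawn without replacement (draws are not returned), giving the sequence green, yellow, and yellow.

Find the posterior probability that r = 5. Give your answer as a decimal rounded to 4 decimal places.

0.5263

Under each hypothesis, the probability of the observed sequence is: P(data | r = 1) = (7/8)(1/7)(0/6) = 0; P(data | r = 2) = (6/8)(2/7)(1/6) = 1/28; P(data | r = 4) = (4/8)(4/7)(3/6) = 1/7; P(data | r = 5) = (3/8)(5/7)(4/6) = 5/28.
The prior-weighted likelihoods are 3/8 · 0 = 0, 1/8 · 1/28 = 1/224, 1/4 · 1/7 = 1/28, 1/4 · 5/28 = 5/112; summing to 19/224.
So P(r = 5 | data) = (5/112) / (19/224) = 10/19.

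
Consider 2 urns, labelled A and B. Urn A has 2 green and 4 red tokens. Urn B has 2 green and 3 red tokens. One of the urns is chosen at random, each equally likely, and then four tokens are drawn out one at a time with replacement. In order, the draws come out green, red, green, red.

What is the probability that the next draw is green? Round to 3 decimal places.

Under each hypothesis, the probability of the observed sequence is: P(data | urn A) = (2/6)(4/6)(2/6)(4/6) = 0.049383; P(data | urn B) = (2/5)(3/5)(2/5)(3/5) = 0.0576.
Weighting by the prior gives 1/2 · 0.049383 = 0.024691, 1/2 · 0.0576 = 0.0288; summing to 0.053491.
Dividing through by the total gives posterior P(urn A | data) = 0.4616, P(urn B | data) = 0.5384.
The predictive probability is P(green next | data) = (1/3)(0.4616) + (2/5)(0.5384) = 0.36923.

0.369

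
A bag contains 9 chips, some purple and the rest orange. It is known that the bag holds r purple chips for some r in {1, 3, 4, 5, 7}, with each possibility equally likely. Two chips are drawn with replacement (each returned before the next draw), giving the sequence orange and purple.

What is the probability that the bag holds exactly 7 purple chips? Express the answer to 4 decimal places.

0.1750

For each hypothesis, P(data | H) works out to: P(data | r = 1) = (8/9)(1/9) = 8/81; P(data | r = 3) = (6/9)(3/9) = 2/9; P(data | r = 4) = (5/9)(4/9) = 20/81; P(data | r = 5) = (4/9)(5/9) = 20/81; P(data | r = 7) = (2/9)(7/9) = 14/81.
Weighting by the prior gives 1/5 · 8/81 = 8/405, 1/5 · 2/9 = 2/45, 1/5 · 20/81 = 4/81, 1/5 · 20/81 = 4/81, 1/5 · 14/81 = 14/405; these sum to 16/81.
So P(r = 7 | data) = (14/405) / (16/81) = 7/40.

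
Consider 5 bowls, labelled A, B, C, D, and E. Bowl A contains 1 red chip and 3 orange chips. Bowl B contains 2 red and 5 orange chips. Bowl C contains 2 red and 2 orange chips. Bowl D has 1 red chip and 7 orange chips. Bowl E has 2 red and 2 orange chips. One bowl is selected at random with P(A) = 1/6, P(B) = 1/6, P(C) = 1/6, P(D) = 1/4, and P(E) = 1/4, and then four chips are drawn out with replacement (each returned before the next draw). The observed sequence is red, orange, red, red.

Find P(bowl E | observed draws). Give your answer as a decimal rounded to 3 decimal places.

Compute the likelihood of the observed sequence for each case: P(data | bowl A) = (1/4)(3/4)(1/4)(1/4) = 0.011719; P(data | bowl B) = (2/7)(5/7)(2/7)(2/7) = 0.01666; P(data | bowl C) = (2/4)(2/4)(2/4)(2/4) = 0.0625; P(data | bowl D) = (1/8)(7/8)(1/8)(1/8) = 0.001709; P(data | bowl E) = (2/4)(2/4)(2/4)(2/4) = 0.0625.
Multiplying each by its prior: 1/6 · 0.011719 = 0.0019531, 1/6 · 0.01666 = 0.0027766, 1/6 · 0.0625 = 0.010417, 1/4 · 0.001709 = 0.00042725, 1/4 · 0.0625 = 0.015625; summing to 0.031199.
Therefore the posterior P(bowl E | data) = (0.015625) / (0.031199) = 0.50082.

0.501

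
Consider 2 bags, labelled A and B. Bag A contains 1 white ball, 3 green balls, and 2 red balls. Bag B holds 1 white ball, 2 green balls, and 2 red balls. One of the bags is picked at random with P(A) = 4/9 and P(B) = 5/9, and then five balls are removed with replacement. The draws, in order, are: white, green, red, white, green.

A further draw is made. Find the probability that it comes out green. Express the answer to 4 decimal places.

0.4420

Compute the likelihood of the observed sequence for each case: P(data | bag A) = (1/6)(3/6)(2/6)(1/6)(3/6) = 0.0023148; P(data | bag B) = (1/5)(2/5)(2/5)(1/5)(2/5) = 0.00256.
Weighting by the prior gives 4/9 · 0.0023148 = 0.0010288, 5/9 · 0.00256 = 0.0014222; summing to 0.002451.
The posterior is then P(bag A | data) = 0.41974, P(bag B | data) = 0.58026.
Averaging over the posterior, P(green next | data) = (1/2)(0.41974) + (2/5)(0.58026) = 0.44197.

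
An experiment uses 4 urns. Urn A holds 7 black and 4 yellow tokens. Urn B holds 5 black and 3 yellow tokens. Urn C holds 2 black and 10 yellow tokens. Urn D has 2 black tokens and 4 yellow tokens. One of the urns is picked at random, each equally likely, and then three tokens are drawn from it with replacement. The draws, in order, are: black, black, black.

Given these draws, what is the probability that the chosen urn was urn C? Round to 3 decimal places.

0.009

Under each hypothesis, the probability of the observed sequence is: P(data | urn A) = (7/11)(7/11)(7/11) = 0.2577; P(data | urn B) = (5/8)(5/8)(5/8) = 0.24414; P(data | urn C) = (2/12)(2/12)(2/12) = 0.0046296; P(data | urn D) = (2/6)(2/6)(2/6) = 0.037037.
The prior-weighted likelihoods are 1/4 · 0.2577 = 0.064425, 1/4 · 0.24414 = 0.061035, 1/4 · 0.0046296 = 0.0011574, 1/4 · 0.037037 = 0.0092593; with total 0.13588.
Hence P(urn C | data) = (0.0011574) / (0.13588) = 0.008518.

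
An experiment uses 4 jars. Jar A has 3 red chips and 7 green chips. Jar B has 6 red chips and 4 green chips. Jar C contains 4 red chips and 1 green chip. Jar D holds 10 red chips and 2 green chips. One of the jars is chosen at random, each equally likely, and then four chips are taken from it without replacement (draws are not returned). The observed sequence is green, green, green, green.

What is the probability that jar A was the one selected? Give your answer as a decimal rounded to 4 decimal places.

Under each hypothesis, the probability of the observed sequence is: P(data | jar A) = (7/10)(6/9)(5/8)(4/7) = 1/6; P(data | jar B) = (4/10)(3/9)(2/8)(1/7) = 1/210; P(data | jar C) = (1/5)(0/4) = 0; P(data | jar D) = (2/12)(1/11)(0/10) = 0.
Weighting by the prior gives 1/4 · 1/6 = 1/24, 1/4 · 1/210 = 1/840, 1/4 · 0 = 0, 1/4 · 0 = 0; these sum to 3/70.
Therefore the posterior P(jar A | data) = (1/24) / (3/70) = 35/36.

0.9722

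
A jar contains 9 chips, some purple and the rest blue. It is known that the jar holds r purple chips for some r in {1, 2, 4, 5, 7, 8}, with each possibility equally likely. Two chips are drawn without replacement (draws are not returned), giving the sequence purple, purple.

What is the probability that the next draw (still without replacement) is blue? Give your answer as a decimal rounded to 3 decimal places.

The likelihood of the observed sequence under each hypothesis: P(data | r = 1) = (1/9)(0/8) = 0; P(data | r = 2) = (2/9)(1/8) = 1/36; P(data | r = 4) = (4/9)(3/8) = 1/6; P(data | r = 5) = (5/9)(4/8) = 5/18; P(data | r = 7) = (7/9)(6/8) = 7/12; P(data | r = 8) = (8/9)(7/8) = 7/9.
Weighting by the prior gives 1/6 · 0 = 0, 1/6 · 1/36 = 1/216, 1/6 · 1/6 = 1/36, 1/6 · 5/18 = 5/108, 1/6 · 7/12 = 7/72, 1/6 · 7/9 = 7/54; summing to 11/36.
Dividing through by the total gives posterior P(r = 1 | data) = 0, P(r = 2 | data) = 1/66, P(r = 4 | data) = 1/11, P(r = 5 | data) = 5/33, P(r = 7 | data) = 7/22, P(r = 8 | data) = 14/33.
So P(blue next | data) = Σ P(blue next | H) P(H | data) = (1)(1/66) + (5/7)(1/11) + (4/7)(5/33) + (2/7)(7/22) + (1/7)(14/33) = 7/22.

0.318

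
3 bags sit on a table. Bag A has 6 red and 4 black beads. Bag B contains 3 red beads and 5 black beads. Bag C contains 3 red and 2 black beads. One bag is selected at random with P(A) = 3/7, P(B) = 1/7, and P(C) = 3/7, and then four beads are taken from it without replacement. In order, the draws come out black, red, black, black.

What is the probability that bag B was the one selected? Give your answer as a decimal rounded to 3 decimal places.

Compute the likelihood of the observed sequence for each case: P(data | bag A) = (4/10)(6/9)(3/8)(2/7) = 1/35; P(data | bag B) = (5/8)(3/7)(4/6)(3/5) = 3/28; P(data | bag C) = (2/5)(3/4)(1/3)(0/2) = 0.
Weighting by the prior gives 3/7 · 1/35 = 3/245, 1/7 · 3/28 = 3/196, 3/7 · 0 = 0; summing to 27/980.
By Bayes' rule, P(bag B | data) = (3/196) / (27/980) = 5/9.

0.556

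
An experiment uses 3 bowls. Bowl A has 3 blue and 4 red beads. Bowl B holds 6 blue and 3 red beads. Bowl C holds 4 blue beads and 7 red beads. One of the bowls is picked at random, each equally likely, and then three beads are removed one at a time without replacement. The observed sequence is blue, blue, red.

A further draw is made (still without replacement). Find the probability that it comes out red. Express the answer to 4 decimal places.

For each hypothesis, P(data | H) works out to: P(data | bowl A) = (3/7)(2/6)(4/5) = 0.11429; P(data | bowl B) = (6/9)(5/8)(3/7) = 0.17857; P(data | bowl C) = (4/11)(3/10)(7/9) = 0.084848.
Weighting by the prior gives 1/3 · 0.11429 = 0.038095, 1/3 · 0.17857 = 0.059524, 1/3 · 0.084848 = 0.028283; with total 0.1259.
The posterior is then P(bowl A | data) = 0.30258, P(bowl B | data) = 0.47278, P(bowl C | data) = 0.22464.
Averaging over the posterior, P(red next | data) = (3/4)(0.30258) + (1/3)(0.47278) + (3/4)(0.22464) = 0.55301.

0.5530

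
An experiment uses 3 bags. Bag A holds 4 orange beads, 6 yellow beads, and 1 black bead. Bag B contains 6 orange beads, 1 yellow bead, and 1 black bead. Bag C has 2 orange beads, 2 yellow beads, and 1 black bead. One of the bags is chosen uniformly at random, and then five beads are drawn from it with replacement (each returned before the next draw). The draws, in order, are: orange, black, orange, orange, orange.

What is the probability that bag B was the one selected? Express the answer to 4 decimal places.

0.8550

Under each hypothesis, the probability of the observed sequence is: P(data | bag A) = (4/11)(1/11)(4/11)(4/11)(4/11) = 0.0015896; P(data | bag B) = (6/8)(1/8)(6/8)(6/8)(6/8) = 0.039551; P(data | bag C) = (2/5)(1/5)(2/5)(2/5)(2/5) = 0.00512.
Weighting by the prior gives 1/3 · 0.0015896 = 0.00052985, 1/3 · 0.039551 = 0.013184, 1/3 · 0.00512 = 0.0017067; these sum to 0.01542.
Therefore the posterior P(bag B | data) = (0.013184) / (0.01542) = 0.85496.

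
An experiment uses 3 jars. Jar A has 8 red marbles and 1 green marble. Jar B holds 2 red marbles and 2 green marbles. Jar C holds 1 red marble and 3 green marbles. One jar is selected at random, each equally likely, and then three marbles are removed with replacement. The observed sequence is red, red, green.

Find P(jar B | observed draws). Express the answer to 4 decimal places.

0.4814

The likelihood of the observed sequence under each hypothesis: P(data | jar A) = (8/9)(8/9)(1/9) = 0.087791; P(data | jar B) = (2/4)(2/4)(2/4) = 0.125; P(data | jar C) = (1/4)(1/4)(3/4) = 0.046875.
Multiplying each by its prior: 1/3 · 0.087791 = 0.029264, 1/3 · 0.125 = 0.041667, 1/3 · 0.046875 = 0.015625; summing to 0.086555.
So P(jar B | data) = (0.041667) / (0.086555) = 0.48139.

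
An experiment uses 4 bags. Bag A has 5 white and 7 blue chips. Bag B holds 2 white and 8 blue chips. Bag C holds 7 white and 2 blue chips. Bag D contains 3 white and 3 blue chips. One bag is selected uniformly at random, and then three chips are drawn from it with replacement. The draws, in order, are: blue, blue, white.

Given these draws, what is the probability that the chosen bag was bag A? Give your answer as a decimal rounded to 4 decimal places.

The likelihood of the observed sequence under each hypothesis: P(data | bag A) = (7/12)(7/12)(5/12) = 0.14178; P(data | bag B) = (8/10)(8/10)(2/10) = 0.128; P(data | bag C) = (2/9)(2/9)(7/9) = 0.038409; P(data | bag D) = (3/6)(3/6)(3/6) = 0.125.
Multiplying each by its prior: 1/4 · 0.14178 = 0.035446, 1/4 · 0.128 = 0.032, 1/4 · 0.038409 = 0.0096022, 1/4 · 0.125 = 0.03125; these sum to 0.1083.
Hence P(bag A | data) = (0.035446) / (0.1083) = 0.3273.

0.3273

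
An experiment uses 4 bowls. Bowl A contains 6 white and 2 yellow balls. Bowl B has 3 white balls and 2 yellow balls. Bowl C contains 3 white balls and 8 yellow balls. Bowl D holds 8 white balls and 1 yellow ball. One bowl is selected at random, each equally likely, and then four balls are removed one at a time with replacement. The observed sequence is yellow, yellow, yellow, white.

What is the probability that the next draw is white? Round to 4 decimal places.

0.3938

Compute the likelihood of the observed sequence for each case: P(data | bowl A) = (2/8)(2/8)(2/8)(6/8) = 0.011719; P(data | bowl B) = (2/5)(2/5)(2/5)(3/5) = 0.0384; P(data | bowl C) = (8/11)(8/11)(8/11)(3/11) = 0.10491; P(data | bowl D) = (1/9)(1/9)(1/9)(8/9) = 0.0012193.
Weighting by the prior gives 1/4 · 0.011719 = 0.0029297, 1/4 · 0.0384 = 0.0096, 1/4 · 0.10491 = 0.026228, 1/4 · 0.0012193 = 0.00030483; summing to 0.039062.
The posterior is then P(bowl A | data) = 0.075001, P(bowl B | data) = 0.24576, P(bowl C | data) = 0.67143, P(bowl D | data) = 0.0078037.
Averaging over the posterior, P(white next | data) = (3/4)(0.075001) + (3/5)(0.24576) + (3/11)(0.67143) + (8/9)(0.0078037) = 0.39376.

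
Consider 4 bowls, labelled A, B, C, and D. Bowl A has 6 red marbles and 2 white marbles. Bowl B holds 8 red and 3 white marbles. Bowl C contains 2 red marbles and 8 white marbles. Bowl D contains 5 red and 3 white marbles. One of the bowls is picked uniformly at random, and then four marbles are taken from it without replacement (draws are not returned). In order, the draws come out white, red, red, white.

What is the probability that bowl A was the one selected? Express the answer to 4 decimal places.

Compute the likelihood of the observed sequence for each case: P(data | bowl A) = (2/8)(6/7)(5/6)(1/5) = 0.035714; P(data | bowl B) = (3/11)(8/10)(7/9)(2/8) = 0.042424; P(data | bowl C) = (8/10)(2/9)(1/8)(7/7) = 0.022222; P(data | bowl D) = (3/8)(5/7)(4/6)(2/5) = 0.071429.
Multiplying each by its prior: 1/4 · 0.035714 = 0.0089286, 1/4 · 0.042424 = 0.010606, 1/4 · 0.022222 = 0.0055556, 1/4 · 0.071429 = 0.017857; with total 0.042947.
Hence P(bowl A | data) = (0.0089286) / (0.042947) = 0.2079.

0.2079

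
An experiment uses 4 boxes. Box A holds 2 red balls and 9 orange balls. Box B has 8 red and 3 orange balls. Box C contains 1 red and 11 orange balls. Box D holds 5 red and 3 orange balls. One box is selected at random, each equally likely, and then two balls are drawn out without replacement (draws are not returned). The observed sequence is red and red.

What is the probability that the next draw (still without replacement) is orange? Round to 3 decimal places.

Under each hypothesis, the probability of the observed sequence is: P(data | box A) = (2/11)(1/10) = 0.018182; P(data | box B) = (8/11)(7/10) = 0.50909; P(data | box C) = (1/12)(0/11) = 0; P(data | box D) = (5/8)(4/7) = 0.35714.
Multiplying each by its prior: 1/4 · 0.018182 = 0.0045455, 1/4 · 0.50909 = 0.12727, 1/4 · 0 = 0, 1/4 · 0.35714 = 0.089286; these sum to 0.2211.
The posterior is then P(box A | data) = 0.020558, P(box B | data) = 0.57562, P(box C | data) = 0, P(box D | data) = 0.40382.
Averaging over the posterior, P(orange next | data) = (1)(0.020558) + (1/3)(0.57562) + (1/2)(0.40382) = 0.41434.

0.414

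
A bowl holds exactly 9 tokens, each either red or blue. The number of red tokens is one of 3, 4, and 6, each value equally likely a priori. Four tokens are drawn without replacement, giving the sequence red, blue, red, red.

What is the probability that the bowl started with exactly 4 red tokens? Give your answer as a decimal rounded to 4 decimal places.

For each hypothesis, P(data | H) works out to: P(data | r = 3) = (3/9)(6/8)(2/7)(1/6) = 1/84; P(data | r = 4) = (4/9)(5/8)(3/7)(2/6) = 5/126; P(data | r = 6) = (6/9)(3/8)(5/7)(4/6) = 5/42.
Multiplying each by its prior: 1/3 · 1/84 = 1/252, 1/3 · 5/126 = 5/378, 1/3 · 5/42 = 5/126; these sum to 43/756.
By Bayes' rule, P(r = 4 | data) = (5/378) / (43/756) = 10/43.

0.2326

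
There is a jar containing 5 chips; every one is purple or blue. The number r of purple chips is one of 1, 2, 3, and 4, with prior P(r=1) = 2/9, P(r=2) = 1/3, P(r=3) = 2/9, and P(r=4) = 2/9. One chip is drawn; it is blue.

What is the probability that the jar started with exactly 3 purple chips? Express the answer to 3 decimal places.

0.174

Compute the likelihood of this draw for each case: P(data | r = 1) = (4/5) = 4/5; P(data | r = 2) = (3/5) = 3/5; P(data | r = 3) = (2/5) = 2/5; P(data | r = 4) = (1/5) = 1/5.
The prior-weighted likelihoods are 2/9 · 4/5 = 8/45, 1/3 · 3/5 = 1/5, 2/9 · 2/5 = 4/45, 2/9 · 1/5 = 2/45; these sum to 23/45.
Therefore the posterior P(r = 3 | data) = (4/45) / (23/45) = 4/23.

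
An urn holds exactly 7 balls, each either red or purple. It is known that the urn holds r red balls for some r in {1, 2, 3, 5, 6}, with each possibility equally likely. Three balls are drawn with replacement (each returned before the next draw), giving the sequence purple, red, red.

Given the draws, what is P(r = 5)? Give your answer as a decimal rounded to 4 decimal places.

Compute the likelihood of the observed sequence for each case: P(data | r = 1) = (6/7)(1/7)(1/7) = 0.017493; P(data | r = 2) = (5/7)(2/7)(2/7) = 0.058309; P(data | r = 3) = (4/7)(3/7)(3/7) = 0.10496; P(data | r = 5) = (2/7)(5/7)(5/7) = 0.14577; P(data | r = 6) = (1/7)(6/7)(6/7) = 0.10496.
The prior-weighted likelihoods are 1/5 · 0.017493 = 0.0034985, 1/5 · 0.058309 = 0.011662, 1/5 · 0.10496 = 0.020991, 1/5 · 0.14577 = 0.029155, 1/5 · 0.10496 = 0.020991; summing to 0.086297.
Therefore the posterior P(r = 5 | data) = (0.029155) / (0.086297) = 0.33784.

0.3378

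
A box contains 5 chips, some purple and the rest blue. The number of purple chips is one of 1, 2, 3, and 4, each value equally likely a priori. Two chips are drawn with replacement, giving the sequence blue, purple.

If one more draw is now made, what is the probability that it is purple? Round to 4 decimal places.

0.5000

Under each hypothesis, the probability of the observed sequence is: P(data | r = 1) = (4/5)(1/5) = 4/25; P(data | r = 2) = (3/5)(2/5) = 6/25; P(data | r = 3) = (2/5)(3/5) = 6/25; P(data | r = 4) = (1/5)(4/5) = 4/25.
Weighting by the prior gives 1/4 · 4/25 = 1/25, 1/4 · 6/25 = 3/50, 1/4 · 6/25 = 3/50, 1/4 · 4/25 = 1/25; these sum to 1/5.
Normalising, the posterior is P(r = 1 | data) = 1/5, P(r = 2 | data) = 3/10, P(r = 3 | data) = 3/10, P(r = 4 | data) = 1/5.
Averaging over the posterior, P(purple next | data) = (1/5)(1/5) + (2/5)(3/10) + (3/5)(3/10) + (4/5)(1/5) = 1/2.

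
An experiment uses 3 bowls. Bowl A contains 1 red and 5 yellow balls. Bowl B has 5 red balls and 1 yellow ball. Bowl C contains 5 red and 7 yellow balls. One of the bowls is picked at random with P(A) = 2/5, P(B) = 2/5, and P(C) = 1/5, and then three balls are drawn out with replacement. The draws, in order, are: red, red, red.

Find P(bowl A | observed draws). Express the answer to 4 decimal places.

0.0075

Under each hypothesis, the probability of the observed sequence is: P(data | bowl A) = (1/6)(1/6)(1/6) = 0.0046296; P(data | bowl B) = (5/6)(5/6)(5/6) = 0.5787; P(data | bowl C) = (5/12)(5/12)(5/12) = 0.072338.
The prior-weighted likelihoods are 2/5 · 0.0046296 = 0.0018519, 2/5 · 0.5787 = 0.23148, 1/5 · 0.072338 = 0.014468; with total 0.2478.
Hence P(bowl A | data) = (0.0018519) / (0.2478) = 0.0074731.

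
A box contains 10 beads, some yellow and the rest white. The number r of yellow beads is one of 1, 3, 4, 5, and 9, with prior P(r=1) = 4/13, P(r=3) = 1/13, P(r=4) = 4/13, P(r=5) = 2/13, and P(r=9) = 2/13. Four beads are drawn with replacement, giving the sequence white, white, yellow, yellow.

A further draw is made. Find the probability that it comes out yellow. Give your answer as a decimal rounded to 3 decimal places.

Compute the likelihood of the observed sequence for each case: P(data | r = 1) = (9/10)(9/10)(1/10)(1/10) = 0.0081; P(data | r = 3) = (7/10)(7/10)(3/10)(3/10) = 0.0441; P(data | r = 4) = (6/10)(6/10)(4/10)(4/10) = 0.0576; P(data | r = 5) = (5/10)(5/10)(5/10)(5/10) = 0.0625; P(data | r = 9) = (1/10)(1/10)(9/10)(9/10) = 0.0081.
Multiplying each by its prior: 4/13 · 0.0081 = 0.0024923, 1/13 · 0.0441 = 0.0033923, 4/13 · 0.0576 = 0.017723, 2/13 · 0.0625 = 0.0096154, 2/13 · 0.0081 = 0.0012462; these sum to 0.034469.
Normalising, the posterior is P(r = 1 | data) = 0.072305, P(r = 3 | data) = 0.098416, P(r = 4 | data) = 0.51417, P(r = 5 | data) = 0.27896, P(r = 9 | data) = 0.036153.
The predictive probability is P(yellow next | data) = (1/10)(0.072305) + (3/10)(0.098416) + (2/5)(0.51417) + (1/2)(0.27896) + (9/10)(0.036153) = 0.41444.

0.414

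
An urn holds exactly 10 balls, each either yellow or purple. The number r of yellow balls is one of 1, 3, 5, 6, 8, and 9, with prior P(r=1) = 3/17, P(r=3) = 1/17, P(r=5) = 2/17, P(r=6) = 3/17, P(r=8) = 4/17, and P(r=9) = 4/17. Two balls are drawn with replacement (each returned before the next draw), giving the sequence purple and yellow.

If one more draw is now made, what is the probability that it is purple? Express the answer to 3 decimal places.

0.404

Compute the likelihood of the observed sequence for each case: P(data | r = 1) = (9/10)(1/10) = 0.09; P(data | r = 3) = (7/10)(3/10) = 0.21; P(data | r = 5) = (5/10)(5/10) = 0.25; P(data | r = 6) = (4/10)(6/10) = 0.24; P(data | r = 8) = (2/10)(8/10) = 0.16; P(data | r = 9) = (1/10)(9/10) = 0.09.
The prior-weighted likelihoods are 3/17 · 0.09 = 0.015882, 1/17 · 0.21 = 0.012353, 2/17 · 0.25 = 0.029412, 3/17 · 0.24 = 0.042353, 4/17 · 0.16 = 0.037647, 4/17 · 0.09 = 0.021176; summing to 0.15882.
Normalising, the posterior is P(r = 1 | data) = 0.1, P(r = 3 | data) = 0.077778, P(r = 5 | data) = 0.18519, P(r = 6 | data) = 0.26667, P(r = 8 | data) = 0.23704, P(r = 9 | data) = 0.13333.
So P(purple next | data) = Σ P(purple next | H) P(H | data) = (9/10)(0.1) + (7/10)(0.077778) + (1/2)(0.18519) + (2/5)(0.26667) + (1/5)(0.23704) + (1/10)(0.13333) = 0.40444.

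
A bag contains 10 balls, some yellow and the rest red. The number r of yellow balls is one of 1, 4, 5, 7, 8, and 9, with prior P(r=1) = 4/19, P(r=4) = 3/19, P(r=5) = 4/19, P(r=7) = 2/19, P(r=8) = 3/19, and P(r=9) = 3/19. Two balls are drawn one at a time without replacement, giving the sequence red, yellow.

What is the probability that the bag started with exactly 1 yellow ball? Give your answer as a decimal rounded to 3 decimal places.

The likelihood of the observed sequence under each hypothesis: P(data | r = 1) = (9/10)(1/9) = 1/10; P(data | r = 4) = (6/10)(4/9) = 4/15; P(data | r = 5) = (5/10)(5/9) = 5/18; P(data | r = 7) = (3/10)(7/9) = 7/30; P(data | r = 8) = (2/10)(8/9) = 8/45; P(data | r = 9) = (1/10)(9/9) = 1/10.
Multiplying each by its prior: 4/19 · 1/10 = 2/95, 3/19 · 4/15 = 4/95, 4/19 · 5/18 = 10/171, 2/19 · 7/30 = 7/285, 3/19 · 8/45 = 8/285, 3/19 · 1/10 = 3/190; these sum to 65/342.
Therefore the posterior P(r = 1 | data) = (2/95) / (65/342) = 36/325.

0.111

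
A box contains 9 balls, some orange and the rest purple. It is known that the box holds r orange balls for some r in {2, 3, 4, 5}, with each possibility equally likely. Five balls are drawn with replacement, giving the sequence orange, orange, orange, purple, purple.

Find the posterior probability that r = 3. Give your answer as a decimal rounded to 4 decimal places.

0.1958

Compute the likelihood of the observed sequence for each case: P(data | r = 2) = (2/9)(2/9)(2/9)(7/9)(7/9) = 0.0066386; P(data | r = 3) = (3/9)(3/9)(3/9)(6/9)(6/9) = 0.016461; P(data | r = 4) = (4/9)(4/9)(4/9)(5/9)(5/9) = 0.027096; P(data | r = 5) = (5/9)(5/9)(5/9)(4/9)(4/9) = 0.03387.
Weighting by the prior gives 1/4 · 0.0066386 = 0.0016596, 1/4 · 0.016461 = 0.0041152, 1/4 · 0.027096 = 0.006774, 1/4 · 0.03387 = 0.0084675; these sum to 0.021016.
Hence P(r = 3 | data) = (0.0041152) / (0.021016) = 0.19581.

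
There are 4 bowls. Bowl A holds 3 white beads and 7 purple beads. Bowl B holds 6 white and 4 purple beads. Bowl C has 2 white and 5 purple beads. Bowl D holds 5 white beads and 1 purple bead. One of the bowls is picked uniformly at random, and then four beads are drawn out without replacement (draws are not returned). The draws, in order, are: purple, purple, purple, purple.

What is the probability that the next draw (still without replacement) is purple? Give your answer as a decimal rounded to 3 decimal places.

0.417

Compute the likelihood of the observed sequence for each case: P(data | bowl A) = (7/10)(6/9)(5/8)(4/7) = 1/6; P(data | bowl B) = (4/10)(3/9)(2/8)(1/7) = 1/210; P(data | bowl C) = (5/7)(4/6)(3/5)(2/4) = 1/7; P(data | bowl D) = (1/6)(0/5) = 0.
The prior-weighted likelihoods are 1/4 · 1/6 = 1/24, 1/4 · 1/210 = 1/840, 1/4 · 1/7 = 1/28, 1/4 · 0 = 0; these sum to 11/140.
Normalising, the posterior is P(bowl A | data) = 35/66, P(bowl B | data) = 1/66, P(bowl C | data) = 5/11, P(bowl D | data) = 0.
Averaging over the posterior, P(purple next | data) = (1/2)(35/66) + (0)(1/66) + (1/3)(5/11) = 5/12.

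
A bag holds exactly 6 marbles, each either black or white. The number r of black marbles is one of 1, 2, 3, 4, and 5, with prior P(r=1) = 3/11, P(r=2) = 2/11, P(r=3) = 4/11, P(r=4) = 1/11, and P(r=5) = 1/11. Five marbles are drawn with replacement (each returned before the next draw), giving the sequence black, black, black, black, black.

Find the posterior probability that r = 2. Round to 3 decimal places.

0.012

Under each hypothesis, the probability of the observed sequence is: P(data | r = 1) = (1/6)(1/6)(1/6)(1/6)(1/6) = 0.0001286; P(data | r = 2) = (2/6)(2/6)(2/6)(2/6)(2/6) = 0.0041152; P(data | r = 3) = (3/6)(3/6)(3/6)(3/6)(3/6) = 0.03125; P(data | r = 4) = (4/6)(4/6)(4/6)(4/6)(4/6) = 0.13169; P(data | r = 5) = (5/6)(5/6)(5/6)(5/6)(5/6) = 0.40188.
Weighting by the prior gives 3/11 · 0.0001286 = 3.5073e-05, 2/11 · 0.0041152 = 0.00074822, 4/11 · 0.03125 = 0.011364, 1/11 · 0.13169 = 0.011972, 1/11 · 0.40188 = 0.036534; with total 0.060653.
Therefore the posterior P(r = 2 | data) = (0.00074822) / (0.060653) = 0.012336.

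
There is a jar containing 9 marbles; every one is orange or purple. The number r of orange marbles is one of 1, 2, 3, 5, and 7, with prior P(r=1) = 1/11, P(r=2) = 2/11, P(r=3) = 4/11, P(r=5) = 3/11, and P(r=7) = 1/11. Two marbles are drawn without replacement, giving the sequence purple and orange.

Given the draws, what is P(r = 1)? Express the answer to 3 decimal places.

For each hypothesis, P(data | H) works out to: P(data | r = 1) = (8/9)(1/8) = 1/9; P(data | r = 2) = (7/9)(2/8) = 7/36; P(data | r = 3) = (6/9)(3/8) = 1/4; P(data | r = 5) = (4/9)(5/8) = 5/18; P(data | r = 7) = (2/9)(7/8) = 7/36.
The prior-weighted likelihoods are 1/11 · 1/9 = 1/99, 2/11 · 7/36 = 7/198, 4/11 · 1/4 = 1/11, 3/11 · 5/18 = 5/66, 1/11 · 7/36 = 7/396; with total 91/396.
Therefore the posterior P(r = 1 | data) = (1/99) / (91/396) = 4/91.

0.044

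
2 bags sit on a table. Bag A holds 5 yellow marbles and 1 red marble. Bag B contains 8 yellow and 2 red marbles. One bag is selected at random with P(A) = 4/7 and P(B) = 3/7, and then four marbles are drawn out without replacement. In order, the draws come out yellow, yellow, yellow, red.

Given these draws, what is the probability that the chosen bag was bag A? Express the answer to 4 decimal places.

0.6250

For each hypothesis, P(data | H) works out to: P(data | bag A) = (5/6)(4/5)(3/4)(1/3) = 1/6; P(data | bag B) = (8/10)(7/9)(6/8)(2/7) = 2/15.
Weighting by the prior gives 4/7 · 1/6 = 2/21, 3/7 · 2/15 = 2/35; with total 16/105.
By Bayes' rule, P(bag A | data) = (2/21) / (16/105) = 5/8.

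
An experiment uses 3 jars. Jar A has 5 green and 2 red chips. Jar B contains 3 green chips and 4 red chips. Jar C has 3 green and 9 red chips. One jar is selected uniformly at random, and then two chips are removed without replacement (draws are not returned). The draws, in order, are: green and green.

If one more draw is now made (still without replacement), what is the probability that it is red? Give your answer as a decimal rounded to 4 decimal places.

For each hypothesis, P(data | H) works out to: P(data | jar A) = (5/7)(4/6) = 0.47619; P(data | jar B) = (3/7)(2/6) = 0.14286; P(data | jar C) = (3/12)(2/11) = 0.045455.
Multiplying each by its prior: 1/3 · 0.47619 = 0.15873, 1/3 · 0.14286 = 0.047619, 1/3 · 0.045455 = 0.015152; summing to 0.2215.
Dividing through by the total gives posterior P(jar A | data) = 0.71661, P(jar B | data) = 0.21498, P(jar C | data) = 0.068404.
The predictive probability is P(red next | data) = (2/5)(0.71661) + (4/5)(0.21498) + (9/10)(0.068404) = 0.5202.

0.5202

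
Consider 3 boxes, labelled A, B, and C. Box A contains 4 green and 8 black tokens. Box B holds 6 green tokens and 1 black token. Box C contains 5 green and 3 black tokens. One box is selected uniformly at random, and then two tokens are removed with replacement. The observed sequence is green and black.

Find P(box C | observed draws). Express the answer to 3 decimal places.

0.405

For each hypothesis, P(data | H) works out to: P(data | box A) = (4/12)(8/12) = 0.22222; P(data | box B) = (6/7)(1/7) = 0.12245; P(data | box C) = (5/8)(3/8) = 0.23438.
Weighting by the prior gives 1/3 · 0.22222 = 0.074074, 1/3 · 0.12245 = 0.040816, 1/3 · 0.23438 = 0.078125; summing to 0.19302.
By Bayes' rule, P(box C | data) = (0.078125) / (0.19302) = 0.40476.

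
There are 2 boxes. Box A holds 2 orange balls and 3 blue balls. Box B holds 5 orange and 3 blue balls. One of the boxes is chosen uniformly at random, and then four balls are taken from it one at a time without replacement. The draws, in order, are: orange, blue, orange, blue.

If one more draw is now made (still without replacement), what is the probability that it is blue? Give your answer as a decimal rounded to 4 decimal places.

0.6875

For each hypothesis, P(data | H) works out to: P(data | box A) = (2/5)(3/4)(1/3)(2/2) = 1/10; P(data | box B) = (5/8)(3/7)(4/6)(2/5) = 1/14.
The prior-weighted likelihoods are 1/2 · 1/10 = 1/20, 1/2 · 1/14 = 1/28; these sum to 3/35.
The posterior is then P(box A | data) = 7/12, P(box B | data) = 5/12.
Averaging over the posterior, P(blue next | data) = (1)(7/12) + (1/4)(5/12) = 11/16.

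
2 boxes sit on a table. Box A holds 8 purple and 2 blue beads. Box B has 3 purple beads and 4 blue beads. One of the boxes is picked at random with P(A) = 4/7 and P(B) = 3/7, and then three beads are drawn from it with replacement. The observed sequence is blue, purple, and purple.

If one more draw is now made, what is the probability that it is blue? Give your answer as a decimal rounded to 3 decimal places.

Under each hypothesis, the probability of the observed sequence is: P(data | box A) = (2/10)(8/10)(8/10) = 0.128; P(data | box B) = (4/7)(3/7)(3/7) = 0.10496.
The prior-weighted likelihoods are 4/7 · 0.128 = 0.073143, 3/7 · 0.10496 = 0.044981; with total 0.11812.
Dividing through by the total gives posterior P(box A | data) = 0.6192, P(box B | data) = 0.3808.
So P(blue next | data) = Σ P(blue next | H) P(H | data) = (1/5)(0.6192) + (4/7)(0.3808) = 0.34144.

0.341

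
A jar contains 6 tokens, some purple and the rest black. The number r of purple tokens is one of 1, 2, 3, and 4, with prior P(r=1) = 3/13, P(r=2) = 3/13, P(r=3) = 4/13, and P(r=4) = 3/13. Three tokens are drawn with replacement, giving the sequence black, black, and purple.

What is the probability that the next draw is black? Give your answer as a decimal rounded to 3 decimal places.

0.601

Under each hypothesis, the probability of the observed sequence is: P(data | r = 1) = (5/6)(5/6)(1/6) = 25/216; P(data | r = 2) = (4/6)(4/6)(2/6) = 4/27; P(data | r = 3) = (3/6)(3/6)(3/6) = 1/8; P(data | r = 4) = (2/6)(2/6)(4/6) = 2/27.
Weighting by the prior gives 3/13 · 25/216 = 25/936, 3/13 · 4/27 = 4/117, 4/13 · 1/8 = 1/26, 3/13 · 2/27 = 2/117; these sum to 109/936.
Normalising, the posterior is P(r = 1 | data) = 25/109, P(r = 2 | data) = 32/109, P(r = 3 | data) = 36/109, P(r = 4 | data) = 16/109.
Averaging over the posterior, P(black next | data) = (5/6)(25/109) + (2/3)(32/109) + (1/2)(36/109) + (1/3)(16/109) = 131/218.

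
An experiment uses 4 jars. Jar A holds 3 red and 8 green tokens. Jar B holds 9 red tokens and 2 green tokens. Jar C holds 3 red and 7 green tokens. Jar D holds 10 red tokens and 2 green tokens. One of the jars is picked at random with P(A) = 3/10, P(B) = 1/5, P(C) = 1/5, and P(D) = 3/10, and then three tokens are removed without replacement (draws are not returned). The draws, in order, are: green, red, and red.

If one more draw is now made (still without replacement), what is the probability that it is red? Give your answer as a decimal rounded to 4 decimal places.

The likelihood of the observed sequence under each hypothesis: P(data | jar A) = (8/11)(3/10)(2/9) = 0.048485; P(data | jar B) = (2/11)(9/10)(8/9) = 0.14545; P(data | jar C) = (7/10)(3/9)(2/8) = 0.058333; P(data | jar D) = (2/12)(10/11)(9/10) = 0.13636.
Multiplying each by its prior: 3/10 · 0.048485 = 0.014545, 1/5 · 0.14545 = 0.029091, 1/5 · 0.058333 = 0.011667, 3/10 · 0.13636 = 0.040909; these sum to 0.096212.
Dividing through by the total gives posterior P(jar A | data) = 0.15118, P(jar B | data) = 0.30236, P(jar C | data) = 0.12126, P(jar D | data) = 0.4252.
The predictive probability is P(red next | data) = (1/8)(0.15118) + (7/8)(0.30236) + (1/7)(0.12126) + (8/9)(0.4252) = 0.67874.

0.6787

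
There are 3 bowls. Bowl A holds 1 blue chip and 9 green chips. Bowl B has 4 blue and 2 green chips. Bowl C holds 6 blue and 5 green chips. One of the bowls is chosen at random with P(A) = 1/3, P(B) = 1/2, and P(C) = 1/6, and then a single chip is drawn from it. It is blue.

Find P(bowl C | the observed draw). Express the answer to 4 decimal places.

Compute the likelihood of this draw for each case: P(data | bowl A) = (1/10) = 1/10; P(data | bowl B) = (4/6) = 2/3; P(data | bowl C) = (6/11) = 6/11.
The prior-weighted likelihoods are 1/3 · 1/10 = 1/30, 1/2 · 2/3 = 1/3, 1/6 · 6/11 = 1/11; summing to 151/330.
Hence P(bowl C | data) = (1/11) / (151/330) = 30/151.

0.1987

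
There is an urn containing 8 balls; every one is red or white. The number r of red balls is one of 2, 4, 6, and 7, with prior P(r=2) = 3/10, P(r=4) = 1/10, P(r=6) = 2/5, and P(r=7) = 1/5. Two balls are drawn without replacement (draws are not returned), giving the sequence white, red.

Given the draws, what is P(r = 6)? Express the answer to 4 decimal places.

Under each hypothesis, the probability of the observed sequence is: P(data | r = 2) = (6/8)(2/7) = 3/14; P(data | r = 4) = (4/8)(4/7) = 2/7; P(data | r = 6) = (2/8)(6/7) = 3/14; P(data | r = 7) = (1/8)(7/7) = 1/8.
Weighting by the prior gives 3/10 · 3/14 = 9/140, 1/10 · 2/7 = 1/35, 2/5 · 3/14 = 3/35, 1/5 · 1/8 = 1/40; with total 57/280.
Therefore the posterior P(r = 6 | data) = (3/35) / (57/280) = 8/19.

0.4211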